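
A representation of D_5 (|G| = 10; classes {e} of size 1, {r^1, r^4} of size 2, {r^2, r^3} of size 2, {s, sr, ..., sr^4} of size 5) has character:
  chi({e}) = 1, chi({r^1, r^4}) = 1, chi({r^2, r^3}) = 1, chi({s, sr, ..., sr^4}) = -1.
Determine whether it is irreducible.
Irreducible: <chi, chi> = 1.

Solution. <chi, chi> = (1/|G|) sum_C |C| * |chi(C)|^2 = (1/10)[1*|1|^2 + 2*|1|^2 + 2*|1|^2 + 5*|-1|^2]
  = (1/10)[(1) + (2) + (2) + (5)] = 10/10 = 1.
A character is irreducible iff <chi, chi> = 1, so this representation is irreducible.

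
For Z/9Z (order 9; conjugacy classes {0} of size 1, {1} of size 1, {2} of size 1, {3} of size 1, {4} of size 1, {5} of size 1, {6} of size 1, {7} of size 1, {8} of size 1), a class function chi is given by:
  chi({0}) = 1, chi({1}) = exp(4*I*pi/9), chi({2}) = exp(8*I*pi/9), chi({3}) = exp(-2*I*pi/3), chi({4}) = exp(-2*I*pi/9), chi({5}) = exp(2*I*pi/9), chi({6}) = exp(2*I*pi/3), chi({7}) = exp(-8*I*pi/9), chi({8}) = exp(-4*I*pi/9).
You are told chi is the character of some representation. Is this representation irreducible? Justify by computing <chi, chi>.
Irreducible: <chi, chi> = 1.

Proof sketch: <chi, chi> = (1/|G|) sum_C |C| * |chi(C)|^2 = (1/9)[1*|1|^2 + 1*|exp(4*I*pi/9)|^2 + 1*|exp(8*I*pi/9)|^2 + 1*|exp(-2*I*pi/3)|^2 + 1*|exp(-2*I*pi/9)|^2 + 1*|exp(2*I*pi/9)|^2 + 1*|exp(2*I*pi/3)|^2 + 1*|exp(-8*I*pi/9)|^2 + 1*|exp(-4*I*pi/9)|^2]
  = (1/9)[(1) + (1) + (1) + (1) + (1) + (1) + (1) + (1) + (1)] = 9/9 = 1.
(Exp terms are combined using exp(i*s)*conj(exp(i*t)) = exp(i*(s-t)), and sums of them are collapsed using the identity that for every m > 1 the m distinct m-th roots of unity sum to 0, e.g. 1 + exp(2*I*pi/3) + exp(-2*I*pi/3) = 0.)
A character is irreducible iff <chi, chi> = 1, so this representation is irreducible.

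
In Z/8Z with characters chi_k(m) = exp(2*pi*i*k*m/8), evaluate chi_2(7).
chi_2(7) = zeta_8^14 = -I

Argument: chi_2(7) = zeta_8^(2*7) = zeta_8^14. Since zeta_8^8 = 1, this equals zeta_8^6 = exp(2*pi*i*6/8) = -I.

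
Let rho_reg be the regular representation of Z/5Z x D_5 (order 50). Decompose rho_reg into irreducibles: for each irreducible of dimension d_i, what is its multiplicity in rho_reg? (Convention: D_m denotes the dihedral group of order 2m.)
Each irreducible V_i of dimension d_i appears with multiplicity d_i, i.e. rho_reg = (direct sum over all irreducibles V_i) d_i V_i. The irreducible dimensions for Z/5Z x D_5 are 1, 1, 1, 1, 1, 1, 1, 1, 1, 1, 2, 2, 2, 2, 2, 2, 2, 2, 2, 2: 10 irreducibles of dimension 1, each with multiplicity 1; 10 irreducibles of dimension 2, each with multiplicity 2. Total dimension 10*1*1 + 10*2*2 = 50 = |G|.

Justification: General theorem: in the regular representation of a finite group G, each irreducible appears with multiplicity equal to its dimension. Check: dim(rho_reg) = sum d_i^2 = 1 + 1 + 1 + 1 + 1 + 1 + 1 + 1 + 1 + 1 + 4 + 4 + 4 + 4 + 4 + 4 + 4 + 4 + 4 + 4 = 50 = |G|.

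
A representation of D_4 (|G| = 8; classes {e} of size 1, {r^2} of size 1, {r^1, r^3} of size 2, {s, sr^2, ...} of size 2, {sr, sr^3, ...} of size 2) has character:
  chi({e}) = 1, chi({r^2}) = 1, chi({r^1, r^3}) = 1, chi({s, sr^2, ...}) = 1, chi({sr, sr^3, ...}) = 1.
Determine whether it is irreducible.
Irreducible: <chi, chi> = 1.

Derivation: <chi, chi> = (1/|G|) sum_C |C| * |chi(C)|^2 = (1/8)[1*|1|^2 + 1*|1|^2 + 2*|1|^2 + 2*|1|^2 + 2*|1|^2]
  = (1/8)[(1) + (1) + (2) + (2) + (2)] = 8/8 = 1.
A character is irreducible iff <chi, chi> = 1, so this representation is irreducible.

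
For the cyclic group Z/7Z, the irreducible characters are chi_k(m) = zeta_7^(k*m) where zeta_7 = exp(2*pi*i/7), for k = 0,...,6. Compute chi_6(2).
chi_6(2) = zeta_7^12 = exp(-4*I*pi/7)

Explanation: chi_6(2) = zeta_7^(6*2) = zeta_7^12. Since zeta_7^7 = 1, this equals zeta_7^5 = exp(2*pi*i*5/7) = exp(-4*I*pi/7).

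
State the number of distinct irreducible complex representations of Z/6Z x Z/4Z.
24

Details: The number of irreducible complex representations of a finite group equals its number of conjugacy classes. Z/6Z x Z/4Z is abelian of order 24, so every element is its own conjugacy class: 24 classes, so Z/6Z x Z/4Z (order 24) has exactly 24 irreducible complex representations.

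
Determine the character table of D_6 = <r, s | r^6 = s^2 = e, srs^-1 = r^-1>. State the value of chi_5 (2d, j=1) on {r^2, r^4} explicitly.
Conjugacy classes: {e} of size 1, {r^3} of size 1, {r^1, r^5} of size 2, {r^2, r^4} of size 2, {s, sr^2, ...} of size 3, {sr, sr^3, ...} of size 3.
Character table:
  irrep \ class              {e} (size 1)  {r^3} (size 1)  {r^1, r^5} (size 2)  {r^2, r^4} (size 2)  {s, sr^2, ...} (size 3)  {sr, sr^3, ...} (size 3)
  chi_1 (triv)               1             1               1                    1                    1                        1                       
  chi_2 (sign: r->1, s->-1)  1             1               1                    1                    -1                       -1                      
  chi_3 (r->-1, s->1)        1             -1              -1                   1                    1                        -1                      
  chi_4 (r->-1, s->-1)       1             -1              -1                   1                    -1                       1                       
  chi_5 (2d, j=1)            2             -2              1                    -1                   0                        0                       
  chi_6 (2d, j=2)            2             2               -1                   -1                   0                        0                       

Spot check: chi_5 (2d, j=1) on {r^2, r^4} = -1.

Working: D_6 has order 2*6 = 12 with 6 conjugacy classes, hence 6 irreducibles. Sum of squared dims 1 + 1 + 1 + 1 + 4 + 4 = 12 = |G|. Linear characters come from the abelianisation; the 2-dimensional irreps have character r^k -> 2*cos(2*pi*j*k/6), reflections -> 0.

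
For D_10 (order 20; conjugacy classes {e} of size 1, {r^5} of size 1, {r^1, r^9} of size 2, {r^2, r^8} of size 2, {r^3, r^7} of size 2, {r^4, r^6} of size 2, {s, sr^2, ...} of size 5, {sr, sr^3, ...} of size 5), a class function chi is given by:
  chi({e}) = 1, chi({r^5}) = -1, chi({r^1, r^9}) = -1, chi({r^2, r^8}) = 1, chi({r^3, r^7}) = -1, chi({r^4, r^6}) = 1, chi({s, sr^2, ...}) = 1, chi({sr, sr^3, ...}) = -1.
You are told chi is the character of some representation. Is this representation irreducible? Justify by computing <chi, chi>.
Irreducible: <chi, chi> = 1.

Proof sketch: <chi, chi> = (1/|G|) sum_C |C| * |chi(C)|^2 = (1/20)[1*|1|^2 + 1*|-1|^2 + 2*|-1|^2 + 2*|1|^2 + 2*|-1|^2 + 2*|1|^2 + 5*|1|^2 + 5*|-1|^2]
  = (1/20)[(1) + (1) + (2) + (2) + (2) + (2) + (5) + (5)] = 20/20 = 1.
A character is irreducible iff <chi, chi> = 1, so this representation is irreducible.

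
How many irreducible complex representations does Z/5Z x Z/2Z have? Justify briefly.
10

Reasoning: The number of irreducible complex representations of a finite group equals its number of conjugacy classes. Z/5Z x Z/2Z is abelian of order 10, so every element is its own conjugacy class: 10 classes, so Z/5Z x Z/2Z (order 10) has exactly 10 irreducible complex representations.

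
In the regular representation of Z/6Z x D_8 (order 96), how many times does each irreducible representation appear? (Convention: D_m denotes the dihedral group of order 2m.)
Each irreducible V_i of dimension d_i appears with multiplicity d_i, i.e. rho_reg = (direct sum over all irreducibles V_i) d_i V_i. The irreducible dimensions for Z/6Z x D_8 are 1, 1, 1, 1, 1, 1, 1, 1, 1, 1, 1, 1, 1, 1, 1, 1, 1, 1, 1, 1, 1, 1, 1, 1, 2, 2, 2, 2, 2, 2, 2, 2, 2, 2, 2, 2, 2, 2, 2, 2, 2, 2: 24 irreducibles of dimension 1, each with multiplicity 1; 18 irreducibles of dimension 2, each with multiplicity 2. Total dimension 24*1*1 + 18*2*2 = 96 = |G|.

Proof sketch: General theorem: in the regular representation of a finite group G, each irreducible appears with multiplicity equal to its dimension. Check: dim(rho_reg) = sum d_i^2 = 1 + 1 + 1 + 1 + 1 + 1 + 1 + 1 + 1 + 1 + 1 + 1 + 1 + 1 + 1 + 1 + 1 + 1 + 1 + 1 + 1 + 1 + 1 + 1 + 4 + 4 + 4 + 4 + 4 + 4 + 4 + 4 + 4 + 4 + 4 + 4 + 4 + 4 + 4 + 4 + 4 + 4 = 96 = |G|.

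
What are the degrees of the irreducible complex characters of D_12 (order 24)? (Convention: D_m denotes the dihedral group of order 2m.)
Dimensions: 1, 1, 1, 1, 2, 2, 2, 2, 2

Solution. There are 9 irreducibles (= number of conjugacy classes). Their dimensions d_i satisfy sum d_i^2 = |G| = 24: 1 + 1 + 1 + 1 + 4 + 4 + 4 + 4 + 4 = 24.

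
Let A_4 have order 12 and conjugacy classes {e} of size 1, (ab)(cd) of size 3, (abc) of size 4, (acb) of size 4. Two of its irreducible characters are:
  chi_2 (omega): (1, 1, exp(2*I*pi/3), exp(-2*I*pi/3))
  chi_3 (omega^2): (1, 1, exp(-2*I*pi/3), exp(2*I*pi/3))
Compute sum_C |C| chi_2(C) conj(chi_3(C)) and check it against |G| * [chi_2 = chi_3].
Sum = 0; so <chi_2, chi_3> = 0 (distinct irreducibles are orthogonal).

Why: Compute term by term over conjugacy classes (|C| * chi_2(C) * conj(chi_3(C))):
  1*(1)*conj(1) + 3*(1)*conj(1) + 4*(exp(2*I*pi/3))*conj(exp(-2*I*pi/3)) + 4*(exp(-2*I*pi/3))*conj(exp(2*I*pi/3))
  = (1) + (3) + (4*exp(-2*I*pi/3)) + (4*exp(2*I*pi/3))
  = 0.
(Exp terms are combined using exp(i*s)*conj(exp(i*t)) = exp(i*(s-t)), and sums of them are collapsed using the identity that for every m > 1 the m distinct m-th roots of unity sum to 0, e.g. 1 + exp(2*I*pi/3) + exp(-2*I*pi/3) = 0.)
Dividing by |G| = 12 gives 0/12 = 0, matching the row-orthogonality relation <chi_2, chi_3> = [chi_2 = chi_3].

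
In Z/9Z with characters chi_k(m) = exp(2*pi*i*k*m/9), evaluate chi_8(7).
chi_8(7) = zeta_9^56 = exp(4*I*pi/9)

Details: chi_8(7) = zeta_9^(8*7) = zeta_9^56. Since zeta_9^9 = 1, this equals zeta_9^2 = exp(2*pi*i*2/9) = exp(4*I*pi/9).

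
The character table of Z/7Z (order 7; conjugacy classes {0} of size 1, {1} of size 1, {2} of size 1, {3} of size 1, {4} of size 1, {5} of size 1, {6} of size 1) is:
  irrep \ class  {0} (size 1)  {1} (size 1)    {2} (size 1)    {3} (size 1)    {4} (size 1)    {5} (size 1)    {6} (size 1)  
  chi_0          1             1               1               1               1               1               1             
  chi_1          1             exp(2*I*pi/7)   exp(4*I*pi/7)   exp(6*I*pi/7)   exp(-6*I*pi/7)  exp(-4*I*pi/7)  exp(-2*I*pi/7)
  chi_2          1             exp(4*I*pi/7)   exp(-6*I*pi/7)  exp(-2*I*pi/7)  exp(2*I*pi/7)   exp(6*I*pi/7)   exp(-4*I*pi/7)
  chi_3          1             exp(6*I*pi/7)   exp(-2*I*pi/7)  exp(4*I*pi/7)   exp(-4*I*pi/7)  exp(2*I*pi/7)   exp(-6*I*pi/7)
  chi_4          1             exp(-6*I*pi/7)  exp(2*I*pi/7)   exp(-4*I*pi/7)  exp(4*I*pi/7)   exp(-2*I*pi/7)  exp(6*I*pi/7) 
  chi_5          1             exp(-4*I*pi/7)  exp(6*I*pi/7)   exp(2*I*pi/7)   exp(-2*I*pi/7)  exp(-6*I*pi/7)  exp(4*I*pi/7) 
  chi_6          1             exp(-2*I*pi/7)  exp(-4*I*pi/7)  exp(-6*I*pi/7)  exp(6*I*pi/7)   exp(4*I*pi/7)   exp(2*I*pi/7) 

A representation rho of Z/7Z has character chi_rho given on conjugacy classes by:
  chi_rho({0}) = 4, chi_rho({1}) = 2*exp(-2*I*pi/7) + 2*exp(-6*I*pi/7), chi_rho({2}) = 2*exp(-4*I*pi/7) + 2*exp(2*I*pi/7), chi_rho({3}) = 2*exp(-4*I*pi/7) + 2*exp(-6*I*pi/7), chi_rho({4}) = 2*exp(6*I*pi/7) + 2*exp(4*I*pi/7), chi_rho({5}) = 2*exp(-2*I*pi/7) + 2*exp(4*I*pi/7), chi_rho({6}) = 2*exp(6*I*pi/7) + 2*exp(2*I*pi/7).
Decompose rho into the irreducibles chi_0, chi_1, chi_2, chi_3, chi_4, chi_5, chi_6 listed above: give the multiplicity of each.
Multiplicities: chi_0: 0, chi_1: 0, chi_2: 0, chi_3: 0, chi_4: 2, chi_5: 0, chi_6: 2.

Derivation: Use <chi_rho, chi> = (1/|G|) sum_C |C| * chi_rho(C) * conj(chi(C)) with |G| = 7 for each irreducible chi in the table:
  <chi_rho, chi_0> = (1/7)[1*(4)*conj(1) + 1*(2*exp(-2*I*pi/7) + 2*exp(-6*I*pi/7))*conj(1) + 1*(2*exp(-4*I*pi/7) + 2*exp(2*I*pi/7))*conj(1) + 1*(2*exp(-4*I*pi/7) + 2*exp(-6*I*pi/7))*conj(1) + 1*(2*exp(6*I*pi/7) + 2*exp(4*I*pi/7))*conj(1) + 1*(2*exp(-2*I*pi/7) + 2*exp(4*I*pi/7))*conj(1) + 1*(2*exp(6*I*pi/7) + 2*exp(2*I*pi/7))*conj(1)]
      = (1/7)[(4) + (2*exp(-2*I*pi/7) + 2*exp(-6*I*pi/7)) + (2*exp(-4*I*pi/7) + 2*exp(2*I*pi/7)) + (2*exp(-4*I*pi/7) + 2*exp(-6*I*pi/7)) + (2*exp(6*I*pi/7) + 2*exp(4*I*pi/7)) + (2*exp(-2*I*pi/7) + 2*exp(4*I*pi/7)) + (2*exp(6*I*pi/7) + 2*exp(2*I*pi/7))] = 0/7 = 0
  <chi_rho, chi_1> = (1/7)[1*(4)*conj(1) + 1*(2*exp(-2*I*pi/7) + 2*exp(-6*I*pi/7))*conj(exp(2*I*pi/7)) + 1*(2*exp(-4*I*pi/7) + 2*exp(2*I*pi/7))*conj(exp(4*I*pi/7)) + 1*(2*exp(-4*I*pi/7) + 2*exp(-6*I*pi/7))*conj(exp(6*I*pi/7)) + 1*(2*exp(6*I*pi/7) + 2*exp(4*I*pi/7))*conj(exp(-6*I*pi/7)) + 1*(2*exp(-2*I*pi/7) + 2*exp(4*I*pi/7))*conj(exp(-4*I*pi/7)) + 1*(2*exp(6*I*pi/7) + 2*exp(2*I*pi/7))*conj(exp(-2*I*pi/7))]
      = (1/7)[(4) + (2*exp(-4*I*pi/7) + 2*exp(6*I*pi/7)) + (2*exp(-2*I*pi/7) + 2*exp(6*I*pi/7)) + (2*exp(2*I*pi/7) + 2*exp(4*I*pi/7)) + (2*exp(-4*I*pi/7) + 2*exp(-2*I*pi/7)) + (2*exp(-6*I*pi/7) + 2*exp(2*I*pi/7)) + (2*exp(-6*I*pi/7) + 2*exp(4*I*pi/7))] = 0/7 = 0
  <chi_rho, chi_2> = (1/7)[1*(4)*conj(1) + 1*(2*exp(-2*I*pi/7) + 2*exp(-6*I*pi/7))*conj(exp(4*I*pi/7)) + 1*(2*exp(-4*I*pi/7) + 2*exp(2*I*pi/7))*conj(exp(-6*I*pi/7)) + 1*(2*exp(-4*I*pi/7) + 2*exp(-6*I*pi/7))*conj(exp(-2*I*pi/7)) + 1*(2*exp(6*I*pi/7) + 2*exp(4*I*pi/7))*conj(exp(2*I*pi/7)) + 1*(2*exp(-2*I*pi/7) + 2*exp(4*I*pi/7))*conj(exp(6*I*pi/7)) + 1*(2*exp(6*I*pi/7) + 2*exp(2*I*pi/7))*conj(exp(-4*I*pi/7))]
      = (1/7)[(4) + (2*exp(-6*I*pi/7) + 2*exp(4*I*pi/7)) + (2*exp(-6*I*pi/7) + 2*exp(2*I*pi/7)) + (2*exp(-4*I*pi/7) + 2*exp(-2*I*pi/7)) + (2*exp(2*I*pi/7) + 2*exp(4*I*pi/7)) + (2*exp(-2*I*pi/7) + 2*exp(6*I*pi/7)) + (2*exp(-4*I*pi/7) + 2*exp(6*I*pi/7))] = 0/7 = 0
  <chi_rho, chi_3> = (1/7)[1*(4)*conj(1) + 1*(2*exp(-2*I*pi/7) + 2*exp(-6*I*pi/7))*conj(exp(6*I*pi/7)) + 1*(2*exp(-4*I*pi/7) + 2*exp(2*I*pi/7))*conj(exp(-2*I*pi/7)) + 1*(2*exp(-4*I*pi/7) + 2*exp(-6*I*pi/7))*conj(exp(4*I*pi/7)) + 1*(2*exp(6*I*pi/7) + 2*exp(4*I*pi/7))*conj(exp(-4*I*pi/7)) + 1*(2*exp(-2*I*pi/7) + 2*exp(4*I*pi/7))*conj(exp(2*I*pi/7)) + 1*(2*exp(6*I*pi/7) + 2*exp(2*I*pi/7))*conj(exp(-6*I*pi/7))]
      = (1/7)[(4) + (2*exp(6*I*pi/7) + 2*exp(2*I*pi/7)) + (2*exp(-2*I*pi/7) + 2*exp(4*I*pi/7)) + (2*exp(6*I*pi/7) + 2*exp(4*I*pi/7)) + (2*exp(-4*I*pi/7) + 2*exp(-6*I*pi/7)) + (2*exp(-4*I*pi/7) + 2*exp(2*I*pi/7)) + (2*exp(-2*I*pi/7) + 2*exp(-6*I*pi/7))] = 0/7 = 0
  <chi_rho, chi_4> = (1/7)[1*(4)*conj(1) + 1*(2*exp(-2*I*pi/7) + 2*exp(-6*I*pi/7))*conj(exp(-6*I*pi/7)) + 1*(2*exp(-4*I*pi/7) + 2*exp(2*I*pi/7))*conj(exp(2*I*pi/7)) + 1*(2*exp(-4*I*pi/7) + 2*exp(-6*I*pi/7))*conj(exp(-4*I*pi/7)) + 1*(2*exp(6*I*pi/7) + 2*exp(4*I*pi/7))*conj(exp(4*I*pi/7)) + 1*(2*exp(-2*I*pi/7) + 2*exp(4*I*pi/7))*conj(exp(-2*I*pi/7)) + 1*(2*exp(6*I*pi/7) + 2*exp(2*I*pi/7))*conj(exp(6*I*pi/7))]
      = (1/7)[(4) + (2 + 2*exp(4*I*pi/7)) + (2 + 2*exp(-6*I*pi/7)) + (2 + 2*exp(-2*I*pi/7)) + (2 + 2*exp(2*I*pi/7)) + (2 + 2*exp(6*I*pi/7)) + (2 + 2*exp(-4*I*pi/7))] = 14/7 = 2
  <chi_rho, chi_5> = (1/7)[1*(4)*conj(1) + 1*(2*exp(-2*I*pi/7) + 2*exp(-6*I*pi/7))*conj(exp(-4*I*pi/7)) + 1*(2*exp(-4*I*pi/7) + 2*exp(2*I*pi/7))*conj(exp(6*I*pi/7)) + 1*(2*exp(-4*I*pi/7) + 2*exp(-6*I*pi/7))*conj(exp(2*I*pi/7)) + 1*(2*exp(6*I*pi/7) + 2*exp(4*I*pi/7))*conj(exp(-2*I*pi/7)) + 1*(2*exp(-2*I*pi/7) + 2*exp(4*I*pi/7))*conj(exp(-6*I*pi/7)) + 1*(2*exp(6*I*pi/7) + 2*exp(2*I*pi/7))*conj(exp(4*I*pi/7))]
      = (1/7)[(4) + (2*exp(-2*I*pi/7) + 2*exp(2*I*pi/7)) + (2*exp(-4*I*pi/7) + 2*exp(4*I*pi/7)) + (2*exp(-6*I*pi/7) + 2*exp(6*I*pi/7)) + (2*exp(-6*I*pi/7) + 2*exp(6*I*pi/7)) + (2*exp(-4*I*pi/7) + 2*exp(4*I*pi/7)) + (2*exp(-2*I*pi/7) + 2*exp(2*I*pi/7))] = 0/7 = 0
  <chi_rho, chi_6> = (1/7)[1*(4)*conj(1) + 1*(2*exp(-2*I*pi/7) + 2*exp(-6*I*pi/7))*conj(exp(-2*I*pi/7)) + 1*(2*exp(-4*I*pi/7) + 2*exp(2*I*pi/7))*conj(exp(-4*I*pi/7)) + 1*(2*exp(-4*I*pi/7) + 2*exp(-6*I*pi/7))*conj(exp(-6*I*pi/7)) + 1*(2*exp(6*I*pi/7) + 2*exp(4*I*pi/7))*conj(exp(6*I*pi/7)) + 1*(2*exp(-2*I*pi/7) + 2*exp(4*I*pi/7))*conj(exp(4*I*pi/7)) + 1*(2*exp(6*I*pi/7) + 2*exp(2*I*pi/7))*conj(exp(2*I*pi/7))]
      = (1/7)[(4) + (2 + 2*exp(-4*I*pi/7)) + (2 + 2*exp(6*I*pi/7)) + (2 + 2*exp(2*I*pi/7)) + (2 + 2*exp(-2*I*pi/7)) + (2 + 2*exp(-6*I*pi/7)) + (2 + 2*exp(4*I*pi/7))] = 14/7 = 2
(Exp terms are combined using exp(i*s)*conj(exp(i*t)) = exp(i*(s-t)), and sums of them are collapsed using the identity that for every m > 1 the m distinct m-th roots of unity sum to 0, e.g. 1 + exp(2*I*pi/3) + exp(-2*I*pi/3) = 0.)
Dimension check: dim(rho) = sum (mult * dim) = 0*1 + 0*1 + 0*1 + 0*1 + 2*1 + 0*1 + 2*1 = 4 = chi_rho(e) = 4.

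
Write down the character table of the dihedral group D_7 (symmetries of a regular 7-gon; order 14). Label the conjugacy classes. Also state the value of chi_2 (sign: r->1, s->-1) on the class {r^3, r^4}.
Conjugacy classes: {e} of size 1, {r^1, r^6} of size 2, {r^2, r^5} of size 2, {r^3, r^4} of size 2, {s, sr, ..., sr^6} of size 7.
Character table:
  irrep \ class              {e} (size 1)  {r^1, r^6} (size 2)  {r^2, r^5} (size 2)  {r^3, r^4} (size 2)  {s, sr, ..., sr^6} (size 7)
  chi_1 (triv)               1             1                    1                    1                    1                          
  chi_2 (sign: r->1, s->-1)  1             1                    1                    1                    -1                         
  chi_3 (2d, j=1)            2             2*cos(2*pi/7)        -2*cos(3*pi/7)       -2*cos(pi/7)         0                          
  chi_4 (2d, j=2)            2             -2*cos(3*pi/7)       -2*cos(pi/7)         2*cos(2*pi/7)        0                          
  chi_5 (2d, j=3)            2             -2*cos(pi/7)         2*cos(2*pi/7)        -2*cos(3*pi/7)       0                          

Spot check: chi_2 (sign: r->1, s->-1) on {r^3, r^4} = 1.

Why: D_7 has order 2*7 = 14 with 5 conjugacy classes, hence 5 irreducibles. Sum of squared dims 1 + 1 + 4 + 4 + 4 = 14 = |G|. Linear characters come from the abelianisation; the 2-dimensional irreps have character r^k -> 2*cos(2*pi*j*k/7), reflections -> 0.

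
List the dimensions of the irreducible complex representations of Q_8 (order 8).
Dimensions: 1, 1, 1, 1, 2

Derivation: There are 5 irreducibles (= number of conjugacy classes). Their dimensions d_i satisfy sum d_i^2 = |G| = 8: 1 + 1 + 1 + 1 + 4 = 8.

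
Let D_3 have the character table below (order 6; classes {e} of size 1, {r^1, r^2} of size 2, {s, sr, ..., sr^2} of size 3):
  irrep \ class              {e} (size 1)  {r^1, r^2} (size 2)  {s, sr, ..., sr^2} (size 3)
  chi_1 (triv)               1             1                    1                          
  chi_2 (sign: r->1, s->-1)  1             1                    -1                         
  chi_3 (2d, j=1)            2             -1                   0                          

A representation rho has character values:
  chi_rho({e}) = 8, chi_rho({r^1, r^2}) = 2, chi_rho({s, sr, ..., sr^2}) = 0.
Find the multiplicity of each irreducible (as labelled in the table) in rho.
Multiplicities: chi_1: 2, chi_2: 2, chi_3: 2.

Use <chi_rho, chi> = (1/|G|) sum_C |C| * chi_rho(C) * conj(chi(C)) with |G| = 6 for each irreducible chi in the table:
  <chi_rho, chi_1> = (1/6)[1*(8)*conj(1) + 2*(2)*conj(1) + 3*(0)*conj(1)]
      = (1/6)[(8) + (4) + (0)] = 12/6 = 2
  <chi_rho, chi_2> = (1/6)[1*(8)*conj(1) + 2*(2)*conj(1) + 3*(0)*conj(-1)]
      = (1/6)[(8) + (4) + (0)] = 12/6 = 2
  <chi_rho, chi_3> = (1/6)[1*(8)*conj(2) + 2*(2)*conj(-1) + 3*(0)*conj(0)]
      = (1/6)[(16) + (-4) + (0)] = 12/6 = 2
Dimension check: dim(rho) = sum (mult * dim) = 2*1 + 2*1 + 2*2 = 8 = chi_rho(e) = 8.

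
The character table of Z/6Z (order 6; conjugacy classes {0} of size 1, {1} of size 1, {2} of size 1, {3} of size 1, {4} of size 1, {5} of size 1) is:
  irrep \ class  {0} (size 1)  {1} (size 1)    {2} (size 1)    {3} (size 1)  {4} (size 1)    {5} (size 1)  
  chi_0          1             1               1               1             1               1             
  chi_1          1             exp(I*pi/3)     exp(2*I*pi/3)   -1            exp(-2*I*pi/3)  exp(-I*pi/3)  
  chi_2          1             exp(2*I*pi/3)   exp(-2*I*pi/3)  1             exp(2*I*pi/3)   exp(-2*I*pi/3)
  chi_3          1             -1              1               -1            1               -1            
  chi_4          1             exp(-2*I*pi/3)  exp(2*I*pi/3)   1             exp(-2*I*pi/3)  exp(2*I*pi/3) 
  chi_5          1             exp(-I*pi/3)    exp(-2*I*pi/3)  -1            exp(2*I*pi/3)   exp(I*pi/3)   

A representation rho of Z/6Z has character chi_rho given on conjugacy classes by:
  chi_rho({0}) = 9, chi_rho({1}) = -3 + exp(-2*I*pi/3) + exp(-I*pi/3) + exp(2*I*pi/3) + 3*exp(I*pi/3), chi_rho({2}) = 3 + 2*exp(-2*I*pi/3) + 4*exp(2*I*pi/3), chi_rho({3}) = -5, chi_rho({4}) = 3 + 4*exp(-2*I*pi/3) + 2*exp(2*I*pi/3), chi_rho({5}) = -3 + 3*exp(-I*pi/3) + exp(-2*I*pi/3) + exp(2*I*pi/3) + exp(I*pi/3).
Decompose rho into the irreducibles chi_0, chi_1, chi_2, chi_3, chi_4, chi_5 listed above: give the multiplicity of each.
Multiplicities: chi_0: 0, chi_1: 3, chi_2: 1, chi_3: 3, chi_4: 1, chi_5: 1.

Reasoning: Use <chi_rho, chi> = (1/|G|) sum_C |C| * chi_rho(C) * conj(chi(C)) with |G| = 6 for each irreducible chi in the table:
  <chi_rho, chi_0> = (1/6)[1*(9)*conj(1) + 1*(-3 + exp(-2*I*pi/3) + exp(-I*pi/3) + exp(2*I*pi/3) + 3*exp(I*pi/3))*conj(1) + 1*(3 + 2*exp(-2*I*pi/3) + 4*exp(2*I*pi/3))*conj(1) + 1*(-5)*conj(1) + 1*(3 + 4*exp(-2*I*pi/3) + 2*exp(2*I*pi/3))*conj(1) + 1*(-3 + 3*exp(-I*pi/3) + exp(-2*I*pi/3) + exp(2*I*pi/3) + exp(I*pi/3))*conj(1)]
      = (1/6)[(9) + (-3 + exp(-2*I*pi/3) + exp(-I*pi/3) + exp(2*I*pi/3) + 3*exp(I*pi/3)) + (3 + 2*exp(-2*I*pi/3) + 4*exp(2*I*pi/3)) + (-5) + (3 + 4*exp(-2*I*pi/3) + 2*exp(2*I*pi/3)) + (-3 + 3*exp(-I*pi/3) + exp(-2*I*pi/3) + exp(2*I*pi/3) + exp(I*pi/3))] = 0/6 = 0
  <chi_rho, chi_1> = (1/6)[1*(9)*conj(1) + 1*(-3 + exp(-2*I*pi/3) + exp(-I*pi/3) + exp(2*I*pi/3) + 3*exp(I*pi/3))*conj(exp(I*pi/3)) + 1*(3 + 2*exp(-2*I*pi/3) + 4*exp(2*I*pi/3))*conj(exp(2*I*pi/3)) + 1*(-5)*conj(-1) + 1*(3 + 4*exp(-2*I*pi/3) + 2*exp(2*I*pi/3))*conj(exp(-2*I*pi/3)) + 1*(-3 + 3*exp(-I*pi/3) + exp(-2*I*pi/3) + exp(2*I*pi/3) + exp(I*pi/3))*conj(exp(-I*pi/3))]
      = (1/6)[(9) + (2 + exp(-2*I*pi/3) + exp(I*pi/3) - 3*exp(-I*pi/3)) + (4 + 3*exp(-2*I*pi/3) + 2*exp(2*I*pi/3)) + (5) + (4 + 2*exp(-2*I*pi/3) + 3*exp(2*I*pi/3)) + (2 - 3*exp(I*pi/3) + exp(-I*pi/3) + exp(2*I*pi/3))] = 18/6 = 3
  <chi_rho, chi_2> = (1/6)[1*(9)*conj(1) + 1*(-3 + exp(-2*I*pi/3) + exp(-I*pi/3) + exp(2*I*pi/3) + 3*exp(I*pi/3))*conj(exp(2*I*pi/3)) + 1*(3 + 2*exp(-2*I*pi/3) + 4*exp(2*I*pi/3))*conj(exp(-2*I*pi/3)) + 1*(-5)*conj(1) + 1*(3 + 4*exp(-2*I*pi/3) + 2*exp(2*I*pi/3))*conj(exp(2*I*pi/3)) + 1*(-3 + 3*exp(-I*pi/3) + exp(-2*I*pi/3) + exp(2*I*pi/3) + exp(I*pi/3))*conj(exp(-2*I*pi/3))]
      = (1/6)[(9) + (3*exp(-I*pi/3) + exp(2*I*pi/3) - 3*exp(-2*I*pi/3)) + (2 + 4*exp(-2*I*pi/3) + 3*exp(2*I*pi/3)) + (-5) + (2 + 3*exp(-2*I*pi/3) + 4*exp(2*I*pi/3)) + (-3*exp(2*I*pi/3) + exp(-2*I*pi/3) + 3*exp(I*pi/3))] = 6/6 = 1
  <chi_rho, chi_3> = (1/6)[1*(9)*conj(1) + 1*(-3 + exp(-2*I*pi/3) + exp(-I*pi/3) + exp(2*I*pi/3) + 3*exp(I*pi/3))*conj(-1) + 1*(3 + 2*exp(-2*I*pi/3) + 4*exp(2*I*pi/3))*conj(1) + 1*(-5)*conj(-1) + 1*(3 + 4*exp(-2*I*pi/3) + 2*exp(2*I*pi/3))*conj(1) + 1*(-3 + 3*exp(-I*pi/3) + exp(-2*I*pi/3) + exp(2*I*pi/3) + exp(I*pi/3))*conj(-1)]
      = (1/6)[(9) + (3 - 3*exp(I*pi/3) - exp(2*I*pi/3) - exp(-I*pi/3) - exp(-2*I*pi/3)) + (3 + 2*exp(-2*I*pi/3) + 4*exp(2*I*pi/3)) + (5) + (3 + 4*exp(-2*I*pi/3) + 2*exp(2*I*pi/3)) + (3 - exp(I*pi/3) - exp(2*I*pi/3) - exp(-2*I*pi/3) - 3*exp(-I*pi/3))] = 18/6 = 3
  <chi_rho, chi_4> = (1/6)[1*(9)*conj(1) + 1*(-3 + exp(-2*I*pi/3) + exp(-I*pi/3) + exp(2*I*pi/3) + 3*exp(I*pi/3))*conj(exp(-2*I*pi/3)) + 1*(3 + 2*exp(-2*I*pi/3) + 4*exp(2*I*pi/3))*conj(exp(2*I*pi/3)) + 1*(-5)*conj(1) + 1*(3 + 4*exp(-2*I*pi/3) + 2*exp(2*I*pi/3))*conj(exp(-2*I*pi/3)) + 1*(-3 + 3*exp(-I*pi/3) + exp(-2*I*pi/3) + exp(2*I*pi/3) + exp(I*pi/3))*conj(exp(2*I*pi/3))]
      = (1/6)[(9) + (-2 - 3*exp(2*I*pi/3) + exp(-2*I*pi/3) + exp(I*pi/3)) + (4 + 3*exp(-2*I*pi/3) + 2*exp(2*I*pi/3)) + (-5) + (4 + 2*exp(-2*I*pi/3) + 3*exp(2*I*pi/3)) + (-2 + exp(-I*pi/3) + exp(2*I*pi/3) - 3*exp(-2*I*pi/3))] = 6/6 = 1
  <chi_rho, chi_5> = (1/6)[1*(9)*conj(1) + 1*(-3 + exp(-2*I*pi/3) + exp(-I*pi/3) + exp(2*I*pi/3) + 3*exp(I*pi/3))*conj(exp(-I*pi/3)) + 1*(3 + 2*exp(-2*I*pi/3) + 4*exp(2*I*pi/3))*conj(exp(-2*I*pi/3)) + 1*(-5)*conj(-1) + 1*(3 + 4*exp(-2*I*pi/3) + 2*exp(2*I*pi/3))*conj(exp(2*I*pi/3)) + 1*(-3 + 3*exp(-I*pi/3) + exp(-2*I*pi/3) + exp(2*I*pi/3) + exp(I*pi/3))*conj(exp(I*pi/3))]
      = (1/6)[(9) + (-3*exp(I*pi/3) + exp(-I*pi/3) + 3*exp(2*I*pi/3)) + (2 + 4*exp(-2*I*pi/3) + 3*exp(2*I*pi/3)) + (5) + (2 + 3*exp(-2*I*pi/3) + 4*exp(2*I*pi/3)) + (3*exp(-2*I*pi/3) + exp(I*pi/3) - 3*exp(-I*pi/3))] = 6/6 = 1
(Exp terms are combined using exp(i*s)*conj(exp(i*t)) = exp(i*(s-t)), and sums of them are collapsed using the identity that for every m > 1 the m distinct m-th roots of unity sum to 0, e.g. 1 + exp(2*I*pi/3) + exp(-2*I*pi/3) = 0.)
Dimension check: dim(rho) = sum (mult * dim) = 0*1 + 3*1 + 1*1 + 3*1 + 1*1 + 1*1 = 9 = chi_rho(e) = 9.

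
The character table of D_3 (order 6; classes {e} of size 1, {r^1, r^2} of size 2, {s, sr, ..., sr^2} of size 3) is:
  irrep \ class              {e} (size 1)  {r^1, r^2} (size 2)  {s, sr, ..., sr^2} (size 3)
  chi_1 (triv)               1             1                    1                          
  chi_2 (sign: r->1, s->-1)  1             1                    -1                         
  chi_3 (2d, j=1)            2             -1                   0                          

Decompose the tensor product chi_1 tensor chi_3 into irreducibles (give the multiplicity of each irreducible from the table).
chi_1 tensor chi_3 = chi_3 (all other irreducibles have multiplicity 0).

Working: The character of a tensor product is the pointwise product (chi_1 * chi_3)(C) = chi_1(C) * chi_3(C):
  {e}: (1)*(2), {r^1, r^2}: (1)*(-1), {s, sr, ..., sr^2}: (1)*(0)
so (chi_1 * chi_3) takes values
  {e} -> 2, {r^1, r^2} -> -1, {s, sr, ..., sr^2} -> 0.
Now take the inner product of this character with each irreducible chi from the table, <chi_1*chi_3, chi> = (1/6) sum_C |C| (chi_1*chi_3)(C) conj(chi(C)):
  <chi_1*chi_3, chi_1> = (1/6)[1*(2)*conj(1) + 2*(-1)*conj(1) + 3*(0)*conj(1)]
      = (1/6)[(2) + (-2) + (0)] = 0/6 = 0
  <chi_1*chi_3, chi_2> = (1/6)[1*(2)*conj(1) + 2*(-1)*conj(1) + 3*(0)*conj(-1)]
      = (1/6)[(2) + (-2) + (0)] = 0/6 = 0
  <chi_1*chi_3, chi_3> = (1/6)[1*(2)*conj(2) + 2*(-1)*conj(-1) + 3*(0)*conj(0)]
      = (1/6)[(4) + (2) + (0)] = 6/6 = 1
Hence the multiplicities are chi_3: 1. Dimension check: dim(chi_1)*dim(chi_3) = 1*2 = 2 and sum (mult * dim) = 1*2 = 2.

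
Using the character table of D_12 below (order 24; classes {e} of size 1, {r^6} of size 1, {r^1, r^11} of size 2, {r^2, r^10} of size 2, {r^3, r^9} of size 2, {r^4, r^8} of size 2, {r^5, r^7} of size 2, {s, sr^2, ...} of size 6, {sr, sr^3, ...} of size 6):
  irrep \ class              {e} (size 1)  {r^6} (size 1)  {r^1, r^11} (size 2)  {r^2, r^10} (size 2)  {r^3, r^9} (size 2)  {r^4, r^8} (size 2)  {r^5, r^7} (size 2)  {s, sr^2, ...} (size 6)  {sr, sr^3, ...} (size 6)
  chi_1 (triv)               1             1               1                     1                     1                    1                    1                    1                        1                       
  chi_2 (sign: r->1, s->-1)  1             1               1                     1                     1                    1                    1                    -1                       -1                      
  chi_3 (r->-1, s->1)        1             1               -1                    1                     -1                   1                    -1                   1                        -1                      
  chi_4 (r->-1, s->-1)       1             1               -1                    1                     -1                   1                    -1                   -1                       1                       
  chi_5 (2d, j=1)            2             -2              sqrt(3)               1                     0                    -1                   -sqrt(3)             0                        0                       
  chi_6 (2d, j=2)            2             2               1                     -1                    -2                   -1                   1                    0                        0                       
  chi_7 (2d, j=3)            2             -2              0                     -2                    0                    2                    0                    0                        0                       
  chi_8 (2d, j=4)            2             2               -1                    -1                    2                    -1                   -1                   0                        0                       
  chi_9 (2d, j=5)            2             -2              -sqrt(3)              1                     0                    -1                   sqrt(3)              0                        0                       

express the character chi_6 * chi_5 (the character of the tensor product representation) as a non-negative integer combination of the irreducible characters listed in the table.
chi_6 tensor chi_5 = chi_5 + chi_7 (all other irreducibles have multiplicity 0).

Why: The character of a tensor product is the pointwise product (chi_6 * chi_5)(C) = chi_6(C) * chi_5(C):
  {e}: (2)*(2), {r^6}: (2)*(-2), {r^1, r^11}: (1)*(sqrt(3)), {r^2, r^10}: (-1)*(1), {r^3, r^9}: (-2)*(0), {r^4, r^8}: (-1)*(-1), {r^5, r^7}: (1)*(-sqrt(3)), {s, sr^2, ...}: (0)*(0), {sr, sr^3, ...}: (0)*(0)
so (chi_6 * chi_5) takes values
  {e} -> 4, {r^6} -> -4, {r^1, r^11} -> sqrt(3), {r^2, r^10} -> -1, {r^3, r^9} -> 0, {r^4, r^8} -> 1, {r^5, r^7} -> -sqrt(3), {s, sr^2, ...} -> 0, {sr, sr^3, ...} -> 0.
Now take the inner product of this character with each irreducible chi from the table, <chi_6*chi_5, chi> = (1/24) sum_C |C| (chi_6*chi_5)(C) conj(chi(C)):
  <chi_6*chi_5, chi_1> = (1/24)[1*(4)*conj(1) + 1*(-4)*conj(1) + 2*(sqrt(3))*conj(1) + 2*(-1)*conj(1) + 2*(0)*conj(1) + 2*(1)*conj(1) + 2*(-sqrt(3))*conj(1) + 6*(0)*conj(1) + 6*(0)*conj(1)]
      = (1/24)[(4) + (-4) + (2*sqrt(3)) + (-2) + (0) + (2) + (-2*sqrt(3)) + (0) + (0)] = 0/24 = 0
  <chi_6*chi_5, chi_2> = (1/24)[1*(4)*conj(1) + 1*(-4)*conj(1) + 2*(sqrt(3))*conj(1) + 2*(-1)*conj(1) + 2*(0)*conj(1) + 2*(1)*conj(1) + 2*(-sqrt(3))*conj(1) + 6*(0)*conj(-1) + 6*(0)*conj(-1)]
      = (1/24)[(4) + (-4) + (2*sqrt(3)) + (-2) + (0) + (2) + (-2*sqrt(3)) + (0) + (0)] = 0/24 = 0
  <chi_6*chi_5, chi_3> = (1/24)[1*(4)*conj(1) + 1*(-4)*conj(1) + 2*(sqrt(3))*conj(-1) + 2*(-1)*conj(1) + 2*(0)*conj(-1) + 2*(1)*conj(1) + 2*(-sqrt(3))*conj(-1) + 6*(0)*conj(1) + 6*(0)*conj(-1)]
      = (1/24)[(4) + (-4) + (-2*sqrt(3)) + (-2) + (0) + (2) + (2*sqrt(3)) + (0) + (0)] = 0/24 = 0
  <chi_6*chi_5, chi_4> = (1/24)[1*(4)*conj(1) + 1*(-4)*conj(1) + 2*(sqrt(3))*conj(-1) + 2*(-1)*conj(1) + 2*(0)*conj(-1) + 2*(1)*conj(1) + 2*(-sqrt(3))*conj(-1) + 6*(0)*conj(-1) + 6*(0)*conj(1)]
      = (1/24)[(4) + (-4) + (-2*sqrt(3)) + (-2) + (0) + (2) + (2*sqrt(3)) + (0) + (0)] = 0/24 = 0
  <chi_6*chi_5, chi_5> = (1/24)[1*(4)*conj(2) + 1*(-4)*conj(-2) + 2*(sqrt(3))*conj(sqrt(3)) + 2*(-1)*conj(1) + 2*(0)*conj(0) + 2*(1)*conj(-1) + 2*(-sqrt(3))*conj(-sqrt(3)) + 6*(0)*conj(0) + 6*(0)*conj(0)]
      = (1/24)[(8) + (8) + (6) + (-2) + (0) + (-2) + (6) + (0) + (0)] = 24/24 = 1
  <chi_6*chi_5, chi_6> = (1/24)[1*(4)*conj(2) + 1*(-4)*conj(2) + 2*(sqrt(3))*conj(1) + 2*(-1)*conj(-1) + 2*(0)*conj(-2) + 2*(1)*conj(-1) + 2*(-sqrt(3))*conj(1) + 6*(0)*conj(0) + 6*(0)*conj(0)]
      = (1/24)[(8) + (-8) + (2*sqrt(3)) + (2) + (0) + (-2) + (-2*sqrt(3)) + (0) + (0)] = 0/24 = 0
  <chi_6*chi_5, chi_7> = (1/24)[1*(4)*conj(2) + 1*(-4)*conj(-2) + 2*(sqrt(3))*conj(0) + 2*(-1)*conj(-2) + 2*(0)*conj(0) + 2*(1)*conj(2) + 2*(-sqrt(3))*conj(0) + 6*(0)*conj(0) + 6*(0)*conj(0)]
      = (1/24)[(8) + (8) + (0) + (4) + (0) + (4) + (0) + (0) + (0)] = 24/24 = 1
  <chi_6*chi_5, chi_8> = (1/24)[1*(4)*conj(2) + 1*(-4)*conj(2) + 2*(sqrt(3))*conj(-1) + 2*(-1)*conj(-1) + 2*(0)*conj(2) + 2*(1)*conj(-1) + 2*(-sqrt(3))*conj(-1) + 6*(0)*conj(0) + 6*(0)*conj(0)]
      = (1/24)[(8) + (-8) + (-2*sqrt(3)) + (2) + (0) + (-2) + (2*sqrt(3)) + (0) + (0)] = 0/24 = 0
  <chi_6*chi_5, chi_9> = (1/24)[1*(4)*conj(2) + 1*(-4)*conj(-2) + 2*(sqrt(3))*conj(-sqrt(3)) + 2*(-1)*conj(1) + 2*(0)*conj(0) + 2*(1)*conj(-1) + 2*(-sqrt(3))*conj(sqrt(3)) + 6*(0)*conj(0) + 6*(0)*conj(0)]
      = (1/24)[(8) + (8) + (-6) + (-2) + (0) + (-2) + (-6) + (0) + (0)] = 0/24 = 0
Hence the multiplicities are chi_5: 1, chi_7: 1. Dimension check: dim(chi_6)*dim(chi_5) = 2*2 = 4 and sum (mult * dim) = 1*2 + 1*2 = 4.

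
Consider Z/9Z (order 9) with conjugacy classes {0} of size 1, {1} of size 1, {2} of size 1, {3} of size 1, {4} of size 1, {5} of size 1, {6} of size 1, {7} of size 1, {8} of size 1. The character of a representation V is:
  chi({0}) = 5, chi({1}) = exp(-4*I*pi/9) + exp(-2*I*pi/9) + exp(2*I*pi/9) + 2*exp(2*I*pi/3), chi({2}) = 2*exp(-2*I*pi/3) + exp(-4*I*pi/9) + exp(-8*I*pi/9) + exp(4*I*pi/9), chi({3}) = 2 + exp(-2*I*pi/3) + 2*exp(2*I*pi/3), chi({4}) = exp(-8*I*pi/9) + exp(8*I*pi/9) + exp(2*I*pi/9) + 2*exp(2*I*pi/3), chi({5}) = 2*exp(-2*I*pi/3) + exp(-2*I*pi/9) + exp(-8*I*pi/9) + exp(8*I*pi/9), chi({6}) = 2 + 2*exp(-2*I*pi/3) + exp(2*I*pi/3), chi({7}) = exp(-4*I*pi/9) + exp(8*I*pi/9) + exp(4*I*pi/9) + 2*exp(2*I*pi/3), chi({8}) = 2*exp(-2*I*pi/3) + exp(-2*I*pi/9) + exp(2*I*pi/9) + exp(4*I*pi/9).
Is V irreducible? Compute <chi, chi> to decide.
Not irreducible (reducible): <chi, chi> = 7 > 1.

Argument: <chi, chi> = (1/|G|) sum_C |C| * |chi(C)|^2 = (1/9)[1*|5|^2 + 1*|exp(-4*I*pi/9) + exp(-2*I*pi/9) + exp(2*I*pi/9) + 2*exp(2*I*pi/3)|^2 + 1*|2*exp(-2*I*pi/3) + exp(-4*I*pi/9) + exp(-8*I*pi/9) + exp(4*I*pi/9)|^2 + 1*|2 + exp(-2*I*pi/3) + 2*exp(2*I*pi/3)|^2 + 1*|exp(-8*I*pi/9) + exp(8*I*pi/9) + exp(2*I*pi/9) + 2*exp(2*I*pi/3)|^2 + 1*|2*exp(-2*I*pi/3) + exp(-2*I*pi/9) + exp(-8*I*pi/9) + exp(8*I*pi/9)|^2 + 1*|2 + 2*exp(-2*I*pi/3) + exp(2*I*pi/3)|^2 + 1*|exp(-4*I*pi/9) + exp(8*I*pi/9) + exp(4*I*pi/9) + 2*exp(2*I*pi/3)|^2 + 1*|2*exp(-2*I*pi/3) + exp(-2*I*pi/9) + exp(2*I*pi/9) + exp(4*I*pi/9)|^2]
  = (1/9)[(25) + (7 + 3*exp(-4*I*pi/9) + 4*exp(-8*I*pi/9) + exp(-2*I*pi/3) + exp(-2*I*pi/9) + exp(2*I*pi/9) + exp(2*I*pi/3) + 4*exp(8*I*pi/9) + 3*exp(4*I*pi/9)) + (7 + 4*exp(-2*I*pi/9) + 3*exp(-8*I*pi/9) + exp(-4*I*pi/9) + exp(-2*I*pi/3) + exp(2*I*pi/3) + exp(4*I*pi/9) + 3*exp(8*I*pi/9) + 4*exp(2*I*pi/9)) + (1) + (7 + 4*exp(-4*I*pi/9) + 3*exp(-2*I*pi/9) + exp(-2*I*pi/3) + exp(-8*I*pi/9) + exp(8*I*pi/9) + exp(2*I*pi/3) + 3*exp(2*I*pi/9) + 4*exp(4*I*pi/9)) + (7 + 4*exp(-4*I*pi/9) + 3*exp(-2*I*pi/9) + exp(-2*I*pi/3) + exp(-8*I*pi/9) + exp(8*I*pi/9) + exp(2*I*pi/3) + 3*exp(2*I*pi/9) + 4*exp(4*I*pi/9)) + (1) + (7 + 4*exp(-2*I*pi/9) + 3*exp(-8*I*pi/9) + exp(-4*I*pi/9) + exp(-2*I*pi/3) + exp(2*I*pi/3) + exp(4*I*pi/9) + 3*exp(8*I*pi/9) + 4*exp(2*I*pi/9)) + (7 + 3*exp(-4*I*pi/9) + 4*exp(-8*I*pi/9) + exp(-2*I*pi/3) + exp(-2*I*pi/9) + exp(2*I*pi/9) + exp(2*I*pi/3) + 4*exp(8*I*pi/9) + 3*exp(4*I*pi/9))] = 63/9 = 7.
(Exp terms are combined using exp(i*s)*conj(exp(i*t)) = exp(i*(s-t)), and sums of them are collapsed using the identity that for every m > 1 the m distinct m-th roots of unity sum to 0, e.g. 1 + exp(2*I*pi/3) + exp(-2*I*pi/3) = 0.)
A character is irreducible iff <chi, chi> = 1, so this representation is reducible.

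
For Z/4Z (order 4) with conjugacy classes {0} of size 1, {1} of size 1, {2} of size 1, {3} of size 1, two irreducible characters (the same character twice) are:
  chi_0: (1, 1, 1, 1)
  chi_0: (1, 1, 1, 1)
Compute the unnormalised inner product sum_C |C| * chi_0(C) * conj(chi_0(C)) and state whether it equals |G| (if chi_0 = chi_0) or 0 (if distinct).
Sum = 4 = |G| = 4; so <chi_0, chi_0> = 1 (norm-1 confirms irreducibility).

Justification: Compute term by term over conjugacy classes (|C| * chi_0(C) * conj(chi_0(C))):
  1*(1)*conj(1) + 1*(1)*conj(1) + 1*(1)*conj(1) + 1*(1)*conj(1)
  = (1) + (1) + (1) + (1)
  = 4.
(Exp terms are combined using exp(i*s)*conj(exp(i*t)) = exp(i*(s-t)), and sums of them are collapsed using the identity that for every m > 1 the m distinct m-th roots of unity sum to 0, e.g. 1 + exp(2*I*pi/3) + exp(-2*I*pi/3) = 0.)
Dividing by |G| = 4 gives 4/4 = 1, matching the row-orthogonality relation <chi_0, chi_0> = [chi_0 = chi_0].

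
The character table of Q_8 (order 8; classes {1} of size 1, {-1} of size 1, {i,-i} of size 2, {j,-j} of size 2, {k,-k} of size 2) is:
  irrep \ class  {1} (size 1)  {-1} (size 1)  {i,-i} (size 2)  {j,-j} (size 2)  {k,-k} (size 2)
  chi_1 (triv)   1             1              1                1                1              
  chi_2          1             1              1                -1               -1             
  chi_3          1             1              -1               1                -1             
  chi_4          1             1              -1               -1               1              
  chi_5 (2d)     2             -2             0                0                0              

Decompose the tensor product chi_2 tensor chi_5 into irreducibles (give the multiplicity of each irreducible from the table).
chi_2 tensor chi_5 = chi_5 (all other irreducibles have multiplicity 0).

Details: The character of a tensor product is the pointwise product (chi_2 * chi_5)(C) = chi_2(C) * chi_5(C):
  {1}: (1)*(2), {-1}: (1)*(-2), {i,-i}: (1)*(0), {j,-j}: (-1)*(0), {k,-k}: (-1)*(0)
so (chi_2 * chi_5) takes values
  {1} -> 2, {-1} -> -2, {i,-i} -> 0, {j,-j} -> 0, {k,-k} -> 0.
Now take the inner product of this character with each irreducible chi from the table, <chi_2*chi_5, chi> = (1/8) sum_C |C| (chi_2*chi_5)(C) conj(chi(C)):
  <chi_2*chi_5, chi_1> = (1/8)[1*(2)*conj(1) + 1*(-2)*conj(1) + 2*(0)*conj(1) + 2*(0)*conj(1) + 2*(0)*conj(1)]
      = (1/8)[(2) + (-2) + (0) + (0) + (0)] = 0/8 = 0
  <chi_2*chi_5, chi_2> = (1/8)[1*(2)*conj(1) + 1*(-2)*conj(1) + 2*(0)*conj(1) + 2*(0)*conj(-1) + 2*(0)*conj(-1)]
      = (1/8)[(2) + (-2) + (0) + (0) + (0)] = 0/8 = 0
  <chi_2*chi_5, chi_3> = (1/8)[1*(2)*conj(1) + 1*(-2)*conj(1) + 2*(0)*conj(-1) + 2*(0)*conj(1) + 2*(0)*conj(-1)]
      = (1/8)[(2) + (-2) + (0) + (0) + (0)] = 0/8 = 0
  <chi_2*chi_5, chi_4> = (1/8)[1*(2)*conj(1) + 1*(-2)*conj(1) + 2*(0)*conj(-1) + 2*(0)*conj(-1) + 2*(0)*conj(1)]
      = (1/8)[(2) + (-2) + (0) + (0) + (0)] = 0/8 = 0
  <chi_2*chi_5, chi_5> = (1/8)[1*(2)*conj(2) + 1*(-2)*conj(-2) + 2*(0)*conj(0) + 2*(0)*conj(0) + 2*(0)*conj(0)]
      = (1/8)[(4) + (4) + (0) + (0) + (0)] = 8/8 = 1
Hence the multiplicities are chi_5: 1. Dimension check: dim(chi_2)*dim(chi_5) = 1*2 = 2 and sum (mult * dim) = 1*2 = 2.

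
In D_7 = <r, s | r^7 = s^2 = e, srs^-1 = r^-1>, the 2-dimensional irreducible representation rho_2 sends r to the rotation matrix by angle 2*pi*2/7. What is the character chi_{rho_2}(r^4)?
chi_{rho_2}(r^4) = 2*cos(2*pi*2*4/7) = 2*cos(16*pi/7)

rho_2(r^4) is rotation by angle 2*pi*2*4/7, whose trace is 2*cos(2*pi*2*4/7) = 2*cos(16*pi/7).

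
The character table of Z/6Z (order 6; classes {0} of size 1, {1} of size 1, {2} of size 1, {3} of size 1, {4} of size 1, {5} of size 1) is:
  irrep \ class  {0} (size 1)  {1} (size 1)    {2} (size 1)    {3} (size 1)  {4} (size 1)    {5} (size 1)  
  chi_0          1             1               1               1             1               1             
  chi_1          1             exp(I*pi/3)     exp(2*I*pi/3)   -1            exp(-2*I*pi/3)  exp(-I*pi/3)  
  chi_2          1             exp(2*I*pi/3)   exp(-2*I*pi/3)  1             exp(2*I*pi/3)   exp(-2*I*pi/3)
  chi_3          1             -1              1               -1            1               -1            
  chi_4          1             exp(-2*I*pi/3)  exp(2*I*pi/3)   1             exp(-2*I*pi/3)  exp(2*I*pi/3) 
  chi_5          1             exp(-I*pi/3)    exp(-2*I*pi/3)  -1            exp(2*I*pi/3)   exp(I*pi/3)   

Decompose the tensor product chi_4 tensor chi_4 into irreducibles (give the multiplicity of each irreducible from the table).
chi_4 tensor chi_4 = chi_2 (all other irreducibles have multiplicity 0).

Details: The character of a tensor product is the pointwise product (chi_4 * chi_4)(C) = chi_4(C) * chi_4(C):
  {0}: (1)*(1), {1}: (exp(-2*I*pi/3))*(exp(-2*I*pi/3)), {2}: (exp(2*I*pi/3))*(exp(2*I*pi/3)), {3}: (1)*(1), {4}: (exp(-2*I*pi/3))*(exp(-2*I*pi/3)), {5}: (exp(2*I*pi/3))*(exp(2*I*pi/3))
so (chi_4 * chi_4) takes values
  {0} -> 1, {1} -> exp(2*I*pi/3), {2} -> exp(-2*I*pi/3), {3} -> 1, {4} -> exp(2*I*pi/3), {5} -> exp(-2*I*pi/3).
Now take the inner product of this character with each irreducible chi from the table, <chi_4*chi_4, chi> = (1/6) sum_C |C| (chi_4*chi_4)(C) conj(chi(C)):
  <chi_4*chi_4, chi_0> = (1/6)[1*(1)*conj(1) + 1*(exp(2*I*pi/3))*conj(1) + 1*(exp(-2*I*pi/3))*conj(1) + 1*(1)*conj(1) + 1*(exp(2*I*pi/3))*conj(1) + 1*(exp(-2*I*pi/3))*conj(1)]
      = (1/6)[(1) + (exp(2*I*pi/3)) + (exp(-2*I*pi/3)) + (1) + (exp(2*I*pi/3)) + (exp(-2*I*pi/3))] = 0/6 = 0
  <chi_4*chi_4, chi_1> = (1/6)[1*(1)*conj(1) + 1*(exp(2*I*pi/3))*conj(exp(I*pi/3)) + 1*(exp(-2*I*pi/3))*conj(exp(2*I*pi/3)) + 1*(1)*conj(-1) + 1*(exp(2*I*pi/3))*conj(exp(-2*I*pi/3)) + 1*(exp(-2*I*pi/3))*conj(exp(-I*pi/3))]
      = (1/6)[(1) + (exp(I*pi/3)) + (exp(2*I*pi/3)) + (-1) + (exp(-2*I*pi/3)) + (exp(-I*pi/3))] = 0/6 = 0
  <chi_4*chi_4, chi_2> = (1/6)[1*(1)*conj(1) + 1*(exp(2*I*pi/3))*conj(exp(2*I*pi/3)) + 1*(exp(-2*I*pi/3))*conj(exp(-2*I*pi/3)) + 1*(1)*conj(1) + 1*(exp(2*I*pi/3))*conj(exp(2*I*pi/3)) + 1*(exp(-2*I*pi/3))*conj(exp(-2*I*pi/3))]
      = (1/6)[(1) + (1) + (1) + (1) + (1) + (1)] = 6/6 = 1
  <chi_4*chi_4, chi_3> = (1/6)[1*(1)*conj(1) + 1*(exp(2*I*pi/3))*conj(-1) + 1*(exp(-2*I*pi/3))*conj(1) + 1*(1)*conj(-1) + 1*(exp(2*I*pi/3))*conj(1) + 1*(exp(-2*I*pi/3))*conj(-1)]
      = (1/6)[(1) + (-exp(2*I*pi/3)) + (exp(-2*I*pi/3)) + (-1) + (exp(2*I*pi/3)) + (-exp(-2*I*pi/3))] = 0/6 = 0
  <chi_4*chi_4, chi_4> = (1/6)[1*(1)*conj(1) + 1*(exp(2*I*pi/3))*conj(exp(-2*I*pi/3)) + 1*(exp(-2*I*pi/3))*conj(exp(2*I*pi/3)) + 1*(1)*conj(1) + 1*(exp(2*I*pi/3))*conj(exp(-2*I*pi/3)) + 1*(exp(-2*I*pi/3))*conj(exp(2*I*pi/3))]
      = (1/6)[(1) + (exp(-2*I*pi/3)) + (exp(2*I*pi/3)) + (1) + (exp(-2*I*pi/3)) + (exp(2*I*pi/3))] = 0/6 = 0
  <chi_4*chi_4, chi_5> = (1/6)[1*(1)*conj(1) + 1*(exp(2*I*pi/3))*conj(exp(-I*pi/3)) + 1*(exp(-2*I*pi/3))*conj(exp(-2*I*pi/3)) + 1*(1)*conj(-1) + 1*(exp(2*I*pi/3))*conj(exp(2*I*pi/3)) + 1*(exp(-2*I*pi/3))*conj(exp(I*pi/3))]
      = (1/6)[(1) + (-1) + (1) + (-1) + (1) + (-1)] = 0/6 = 0
(Exp terms are combined using exp(i*s)*conj(exp(i*t)) = exp(i*(s-t)), and sums of them are collapsed using the identity that for every m > 1 the m distinct m-th roots of unity sum to 0, e.g. 1 + exp(2*I*pi/3) + exp(-2*I*pi/3) = 0.)
Hence the multiplicities are chi_2: 1. Dimension check: dim(chi_4)*dim(chi_4) = 1*1 = 1 and sum (mult * dim) = 1*1 = 1.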